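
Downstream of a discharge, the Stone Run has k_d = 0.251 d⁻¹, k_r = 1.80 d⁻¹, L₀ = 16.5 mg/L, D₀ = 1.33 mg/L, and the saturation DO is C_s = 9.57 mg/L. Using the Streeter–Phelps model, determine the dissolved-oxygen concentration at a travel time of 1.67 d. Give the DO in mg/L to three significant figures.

DO ≈ 7.88 mg/L

k_d L₀/(k_r−k_d) = 0.251×16.5/(1.80−0.251) = 4.141/1.549 = 2.674 mg/L.
e^(−k_d t) = e^(−0.251×1.670) = 0.6576; e^(−k_r t) = e^(−1.80×1.670) = 0.04949.
D = 2.674 × (0.6576 − 0.04949) + 1.33 × 0.04949 = 1.626 + 0.06582 = 1.692 mg/L.
DO = C_s − D = 9.57 − 1.692 = 7.878 mg/L.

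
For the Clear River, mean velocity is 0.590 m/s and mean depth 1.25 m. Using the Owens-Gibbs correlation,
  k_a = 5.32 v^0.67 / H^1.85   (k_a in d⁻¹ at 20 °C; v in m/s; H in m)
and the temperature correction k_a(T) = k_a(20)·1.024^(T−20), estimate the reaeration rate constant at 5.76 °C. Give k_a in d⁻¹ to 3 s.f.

k_a(20) = 5.32 × 0.590^0.67 / 1.25^1.85 = 5.32 × 0.7022 / 1.511 = 2.472 d⁻¹.
k_a(5.76) = 2.472 × 1.024^(5.76−20) = 2.472 × 0.7134 = 1.764 d⁻¹.

k_a ≈ 1.76 d⁻¹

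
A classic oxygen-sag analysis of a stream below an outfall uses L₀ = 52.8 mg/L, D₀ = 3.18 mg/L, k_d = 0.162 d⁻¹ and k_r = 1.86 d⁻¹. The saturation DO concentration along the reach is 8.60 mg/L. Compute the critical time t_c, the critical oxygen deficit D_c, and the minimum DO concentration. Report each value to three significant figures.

t_c ≈ 0.850 d; D_c ≈ 4.01 mg/L; min DO ≈ 4.59 mg/L

With k_r/k_d = 11.48 and 1 − D₀(k_r−k_d)/(k_d L₀) = 0.3687,
t_c = ln(11.48 × 0.3687) / (1.86 − 0.162) = ln(4.234) / 1.698 = 1.443/1.698 = 0.8498 d.
L(t_c) = L₀ e^(−k_d t_c) = 52.8 × 0.8714 = 46.01 mg/L, and at the critical point k_r D_c = k_d L, so D_c = (0.162/1.86) × 46.01 = 4.007 mg/L.
Minimum DO = C_s − D_c = 8.60 − 4.007 = 4.593 mg/L.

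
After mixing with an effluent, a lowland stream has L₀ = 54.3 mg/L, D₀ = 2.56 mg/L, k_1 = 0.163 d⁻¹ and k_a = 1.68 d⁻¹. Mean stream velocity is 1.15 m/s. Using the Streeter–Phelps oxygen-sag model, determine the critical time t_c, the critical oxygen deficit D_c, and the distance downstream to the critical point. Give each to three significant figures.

t_c ≈ 1.16 d; D_c ≈ 4.36 mg/L; x_c ≈ 115 km

With k_a/k_1 = 10.31 and 1 − D₀(k_a−k_1)/(k_1 L₀) = 0.5612,
t_c = ln(10.31 × 0.5612) / (1.68 − 0.163) = ln(5.784) / 1.517 = 1.755/1.517 = 1.157 d.
L(t_c) = L₀ e^(−k_1 t_c) = 54.3 × 0.8281 = 44.97 mg/L, and at the critical point k_a D_c = k_1 L, so D_c = (0.163/1.68) × 44.97 = 4.363 mg/L.
x_c = v t_c = 1.15 m/s × 1.157 d × 86400 s/d = 115000 m ≈ 115 km.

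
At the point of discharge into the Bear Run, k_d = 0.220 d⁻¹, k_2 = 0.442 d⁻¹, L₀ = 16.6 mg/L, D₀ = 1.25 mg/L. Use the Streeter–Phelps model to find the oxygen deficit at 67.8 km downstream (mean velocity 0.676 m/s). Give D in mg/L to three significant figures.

D ≈ 3.64 mg/L

Travel time t = x/v = 67.8 km / (0.676 m/s) = 67800 m / 0.676 m/s = 100300 s = 1.161 d.
k_d L₀/(k_2−k_d) = 0.220×16.6/(0.442−0.220) = 3.652/0.2220 = 16.45 mg/L.
e^(−k_d t) = e^(−0.220×1.161) = 0.7746; e^(−k_2 t) = e^(−0.442×1.161) = 0.5986.
D = 16.45 × (0.7746 − 0.5986) + 1.25 × 0.5986 = 2.895 + 0.7483 = 3.643 mg/L.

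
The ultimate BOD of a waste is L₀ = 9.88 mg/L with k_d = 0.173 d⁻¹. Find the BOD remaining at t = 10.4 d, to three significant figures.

L_t = L₀ e^(−k_d t) = 9.88 × e^(−0.173×10.4) = 9.88 × 0.1654 = 1.634 mg/L.

L ≈ 1.63 mg/L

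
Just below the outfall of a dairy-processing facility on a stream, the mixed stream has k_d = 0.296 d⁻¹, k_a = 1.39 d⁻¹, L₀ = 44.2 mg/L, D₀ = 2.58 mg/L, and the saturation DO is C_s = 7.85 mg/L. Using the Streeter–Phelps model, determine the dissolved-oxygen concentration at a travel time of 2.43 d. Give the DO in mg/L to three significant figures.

k_d L₀/(k_a−k_d) = 0.296×44.2/(1.39−0.296) = 13.08/1.094 = 11.96 mg/L.
e^(−k_d t) = e^(−0.296×2.430) = 0.4871; e^(−k_a t) = e^(−1.39×2.430) = 0.03413.
D = 11.96 × (0.4871 − 0.03413) + 2.58 × 0.03413 = 5.417 + 0.08804 = 5.505 mg/L.
DO = C_s − D = 7.85 − 5.505 = 2.345 mg/L.

DO ≈ 2.34 mg/L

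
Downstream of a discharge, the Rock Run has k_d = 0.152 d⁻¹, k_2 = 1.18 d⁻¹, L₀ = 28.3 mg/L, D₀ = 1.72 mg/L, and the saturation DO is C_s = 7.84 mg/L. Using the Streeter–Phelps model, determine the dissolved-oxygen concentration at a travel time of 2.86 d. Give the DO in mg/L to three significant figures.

DO ≈ 5.22 mg/L

k_d L₀/(k_2−k_d) = 0.152×28.3/(1.18−0.152) = 4.302/1.028 = 4.184 mg/L.
e^(−k_d t) = e^(−0.152×2.860) = 0.6474; e^(−k_2 t) = e^(−1.18×2.860) = 0.03422.
D = 4.184 × (0.6474 − 0.03422) + 1.72 × 0.03422 = 2.566 + 0.05887 = 2.625 mg/L.
DO = C_s − D = 7.84 − 2.625 = 5.215 mg/L.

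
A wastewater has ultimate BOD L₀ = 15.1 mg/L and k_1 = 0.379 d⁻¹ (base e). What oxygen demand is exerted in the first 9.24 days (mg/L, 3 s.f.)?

y ≈ 14.6 mg/L

y_t = L₀(1 − e^(−k_1 t)) = 15.1 × (1 − e^(−0.379×9.24))
= 15.1 × (1 − 0.03014) = 15.1 × 0.9699 = 14.64 mg/L.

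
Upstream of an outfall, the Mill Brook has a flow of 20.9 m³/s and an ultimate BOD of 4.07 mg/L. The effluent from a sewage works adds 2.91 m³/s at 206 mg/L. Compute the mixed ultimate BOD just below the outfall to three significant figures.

28.7 mg/L

Flow-weighted mixing: C = (Q_r C_r + Q_w C_w)/(Q_r + Q_w)
= (20.9×4.07 + 2.91×206)/(20.9 + 2.91) = 684.5/23.81 = 28.75 mg/L.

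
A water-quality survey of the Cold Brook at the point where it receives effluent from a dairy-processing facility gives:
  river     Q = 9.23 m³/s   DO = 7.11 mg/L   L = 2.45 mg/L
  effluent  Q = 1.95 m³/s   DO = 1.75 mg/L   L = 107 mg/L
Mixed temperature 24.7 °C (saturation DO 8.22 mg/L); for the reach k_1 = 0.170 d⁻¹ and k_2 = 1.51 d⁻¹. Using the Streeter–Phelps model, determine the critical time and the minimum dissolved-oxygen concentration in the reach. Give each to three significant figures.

t_c ≈ 0.503 d; minimum DO ≈ 6.08 mg/L

Mixed DO = (9.23×7.11 + 1.95×1.75)/(9.23+1.95) = 69.04/11.18 = 6.175 mg/L.
Mixed L₀ = (9.23×2.45 + 1.95×107)/(11.18) = 231.3/11.18 = 20.69 mg/L.
Initial deficit D₀ = C_s − DO₀ = 8.22 − 6.175 = 2.045 mg/L.
t_c = (1/1.340) ln[(1.51/0.170)(1 − 2.045×1.340/(0.170×20.69))] = 0.7463 × ln(1.961) = 0.5026 d.
D_c = (0.170/1.51) × 20.69 × e^(−0.170×0.5026) = 0.1126 × 20.69 × 0.9181 = 2.138 mg/L.
Minimum DO = 8.22 − 2.138 = 6.082 mg/L.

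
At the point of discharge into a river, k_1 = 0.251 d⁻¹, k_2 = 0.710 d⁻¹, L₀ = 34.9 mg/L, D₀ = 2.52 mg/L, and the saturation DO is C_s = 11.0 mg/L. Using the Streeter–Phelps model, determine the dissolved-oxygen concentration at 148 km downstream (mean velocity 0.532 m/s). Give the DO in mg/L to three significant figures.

DO ≈ 4.18 mg/L

Travel time t = x/v = 148 km / (0.532 m/s) = 148000 m / 0.532 m/s = 278200 s = 3.220 d.
k_1 L₀/(k_2−k_1) = 0.251×34.9/(0.710−0.251) = 8.760/0.4590 = 19.08 mg/L.
e^(−k_1 t) = e^(−0.251×3.220) = 0.4457; e^(−k_2 t) = e^(−0.710×3.220) = 0.1017.
D = 19.08 × (0.4457 − 0.1017) + 2.52 × 0.1017 = 6.565 + 0.2562 = 6.821 mg/L.
DO = C_s − D = 11.0 − 6.821 = 4.179 mg/L.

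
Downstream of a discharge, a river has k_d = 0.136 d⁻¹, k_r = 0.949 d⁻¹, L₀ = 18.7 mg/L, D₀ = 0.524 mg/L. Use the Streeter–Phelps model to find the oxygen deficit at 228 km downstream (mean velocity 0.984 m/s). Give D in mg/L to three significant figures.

Travel time t = x/v = 228 km / (0.984 m/s) = 228000 m / 0.984 m/s = 231700 s = 2.682 d.
k_d L₀/(k_r−k_d) = 0.136×18.7/(0.949−0.136) = 2.543/0.8130 = 3.128 mg/L.
e^(−k_d t) = e^(−0.136×2.682) = 0.6944; e^(−k_r t) = e^(−0.949×2.682) = 0.07847.
D = 3.128 × (0.6944 − 0.07847) + 0.524 × 0.07847 = 1.927 + 0.04112 = 1.968 mg/L.

D ≈ 1.97 mg/L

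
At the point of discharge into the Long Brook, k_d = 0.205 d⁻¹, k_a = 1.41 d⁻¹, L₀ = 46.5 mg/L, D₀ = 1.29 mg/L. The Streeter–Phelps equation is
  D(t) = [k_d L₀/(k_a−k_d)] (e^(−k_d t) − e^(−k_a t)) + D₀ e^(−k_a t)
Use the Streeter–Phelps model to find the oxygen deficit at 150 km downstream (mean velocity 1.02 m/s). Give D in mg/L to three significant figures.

Travel time t = x/v = 150 km / (1.02 m/s) = 150000 m / 1.02 m/s = 147100 s = 1.702 d.
k_d L₀/(k_a−k_d) = 0.205×46.5/(1.41−0.205) = 9.532/1.205 = 7.911 mg/L.
e^(−k_d t) = e^(−0.205×1.702) = 0.7054; e^(−k_a t) = e^(−1.41×1.702) = 0.09073.
D = 7.911 × (0.7054 − 0.09073) + 1.29 × 0.09073 = 4.863 + 0.1170 = 4.980 mg/L.

D ≈ 4.98 mg/L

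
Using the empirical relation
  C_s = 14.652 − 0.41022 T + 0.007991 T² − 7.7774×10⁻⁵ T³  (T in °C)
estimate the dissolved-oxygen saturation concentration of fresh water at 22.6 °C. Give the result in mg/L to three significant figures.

C_s ≈ 8.56 mg/L

C_s = 14.652 − 0.41022×22.6 + 0.007991×22.6² − 7.7774×10⁻⁵×22.6³ = 8.565 mg/L.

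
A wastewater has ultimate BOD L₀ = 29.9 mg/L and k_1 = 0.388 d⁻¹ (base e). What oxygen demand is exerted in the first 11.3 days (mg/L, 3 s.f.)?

y ≈ 29.5 mg/L

y_t = L₀(1 − e^(−k_1 t)) = 29.9 × (1 − e^(−0.388×11.3))
= 29.9 × (1 − 0.01247) = 29.9 × 0.9875 = 29.53 mg/L.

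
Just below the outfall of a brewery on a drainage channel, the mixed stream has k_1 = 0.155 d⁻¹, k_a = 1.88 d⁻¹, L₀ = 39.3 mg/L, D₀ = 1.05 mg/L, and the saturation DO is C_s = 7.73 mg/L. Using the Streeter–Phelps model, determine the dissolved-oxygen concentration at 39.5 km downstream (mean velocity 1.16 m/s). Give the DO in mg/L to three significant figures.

Travel time t = x/v = 39.5 km / (1.16 m/s) = 39500 m / 1.16 m/s = 34050 s = 0.3941 d.
k_1 L₀/(k_a−k_1) = 0.155×39.3/(1.88−0.155) = 6.091/1.725 = 3.531 mg/L.
e^(−k_1 t) = e^(−0.155×0.3941) = 0.9407; e^(−k_a t) = e^(−1.88×0.3941) = 0.4767.
D = 3.531 × (0.9407 − 0.4767) + 1.05 × 0.4767 = 1.639 + 0.5005 = 2.139 mg/L.
DO = C_s − D = 7.73 − 2.139 = 5.591 mg/L.

DO ≈ 5.59 mg/L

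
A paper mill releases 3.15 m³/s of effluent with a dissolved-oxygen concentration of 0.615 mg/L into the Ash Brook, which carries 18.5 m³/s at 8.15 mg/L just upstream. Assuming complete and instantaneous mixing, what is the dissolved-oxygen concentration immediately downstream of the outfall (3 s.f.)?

Flow-weighted mixing: C = (Q_r C_r + Q_w C_w)/(Q_r + Q_w)
= (18.5×8.15 + 3.15×0.615)/(18.5 + 3.15) = 152.7/21.65 = 7.054 mg/L.

7.05 mg/L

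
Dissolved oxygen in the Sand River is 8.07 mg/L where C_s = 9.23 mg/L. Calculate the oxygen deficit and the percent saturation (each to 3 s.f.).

D = C_s − C = 9.23 − 8.07 = 1.16 mg/L.
% saturation = 8.07/9.23 × 100 = 87.4 %.

D ≈ 1.16 mg/L; 87.4 % saturation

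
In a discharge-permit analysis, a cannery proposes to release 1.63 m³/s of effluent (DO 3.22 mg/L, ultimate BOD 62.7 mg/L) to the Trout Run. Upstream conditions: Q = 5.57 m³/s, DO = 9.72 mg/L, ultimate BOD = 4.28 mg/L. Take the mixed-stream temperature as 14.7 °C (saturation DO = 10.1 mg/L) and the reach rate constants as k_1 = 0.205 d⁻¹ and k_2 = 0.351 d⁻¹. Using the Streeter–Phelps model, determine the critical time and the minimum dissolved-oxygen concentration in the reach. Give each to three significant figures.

t_c ≈ 3.15 d; minimum DO ≈ 4.74 mg/L

Mixed DO = (5.57×9.72 + 1.63×3.22)/(5.57+1.63) = 59.39/7.200 = 8.248 mg/L.
Mixed L₀ = (5.57×4.28 + 1.63×62.7)/(7.200) = 126.0/7.200 = 17.51 mg/L.
Initial deficit D₀ = C_s − DO₀ = 10.1 − 8.248 = 1.852 mg/L.
t_c = (1/0.1460) ln[(0.351/0.205)(1 − 1.852×0.1460/(0.205×17.51))] = 6.849 × ln(1.583) = 3.147 d.
D_c = (0.205/0.351) × 17.51 × e^(−0.205×3.147) = 0.5840 × 17.51 × 0.5246 = 5.363 mg/L.
Minimum DO = 10.1 − 5.363 = 4.737 mg/L.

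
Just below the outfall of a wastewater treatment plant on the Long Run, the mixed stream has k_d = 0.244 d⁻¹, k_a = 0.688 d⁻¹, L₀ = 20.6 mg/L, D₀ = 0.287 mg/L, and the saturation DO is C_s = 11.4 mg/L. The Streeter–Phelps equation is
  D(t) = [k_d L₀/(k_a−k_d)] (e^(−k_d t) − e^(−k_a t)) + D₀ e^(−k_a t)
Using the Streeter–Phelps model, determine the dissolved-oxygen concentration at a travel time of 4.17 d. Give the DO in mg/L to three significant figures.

k_d L₀/(k_a−k_d) = 0.244×20.6/(0.688−0.244) = 5.026/0.4440 = 11.32 mg/L.
e^(−k_d t) = e^(−0.244×4.170) = 0.3615; e^(−k_a t) = e^(−0.688×4.170) = 0.05676.
D = 11.32 × (0.3615 − 0.05676) + 0.287 × 0.05676 = 3.450 + 0.01629 = 3.466 mg/L.
DO = C_s − D = 11.4 − 3.466 = 7.934 mg/L.

DO ≈ 7.93 mg/L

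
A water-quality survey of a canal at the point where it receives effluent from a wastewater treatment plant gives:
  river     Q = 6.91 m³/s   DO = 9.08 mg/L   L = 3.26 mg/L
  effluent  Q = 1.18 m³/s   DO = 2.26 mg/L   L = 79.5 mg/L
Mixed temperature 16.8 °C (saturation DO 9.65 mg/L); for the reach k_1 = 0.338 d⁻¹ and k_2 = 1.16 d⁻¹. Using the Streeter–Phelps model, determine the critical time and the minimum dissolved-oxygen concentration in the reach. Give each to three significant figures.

t_c ≈ 1.13 d; minimum DO ≈ 6.79 mg/L

Mixed DO = (6.91×9.08 + 1.18×2.26)/(6.91+1.18) = 65.41/8.090 = 8.085 mg/L.
Mixed L₀ = (6.91×3.26 + 1.18×79.5)/(8.090) = 116.3/8.090 = 14.38 mg/L.
Initial deficit D₀ = C_s − DO₀ = 9.65 − 8.085 = 1.565 mg/L.
t_c = (1/0.8220) ln[(1.16/0.338)(1 − 1.565×0.8220/(0.338×14.38))] = 1.217 × ln(2.524) = 1.126 d.
D_c = (0.338/1.16) × 14.38 × e^(−0.338×1.126) = 0.2914 × 14.38 × 0.6834 = 2.864 mg/L.
Minimum DO = 9.65 − 2.864 = 6.786 mg/L.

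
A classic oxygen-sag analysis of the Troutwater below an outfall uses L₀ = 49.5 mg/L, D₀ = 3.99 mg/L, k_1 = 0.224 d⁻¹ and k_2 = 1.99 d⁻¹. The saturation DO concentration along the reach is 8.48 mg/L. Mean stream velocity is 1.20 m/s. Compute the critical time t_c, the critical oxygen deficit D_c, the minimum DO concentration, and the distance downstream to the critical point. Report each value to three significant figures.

t_c ≈ 0.665 d; D_c ≈ 4.80 mg/L; min DO ≈ 3.68 mg/L; x_c ≈ 69.0 km

With k_2/k_1 = 8.884 and 1 − D₀(k_2−k_1)/(k_1 L₀) = 0.3645,
t_c = ln(8.884 × 0.3645) / (1.99 − 0.224) = ln(3.238) / 1.766 = 1.175/1.766 = 0.6654 d.
D_c = (k_1/k_2) L₀ e^(−k_1 t_c) = (0.224/1.99) × 49.5 × e^(−0.224×0.6654) = 0.1126 × 49.5 × 0.8615 = 4.800 mg/L.
Minimum DO = C_s − D_c = 8.48 − 4.800 = 3.680 mg/L.
x_c = v t_c = 1.20 m/s × 0.6654 d × 86400 s/d = 68990 m ≈ 69.0 km.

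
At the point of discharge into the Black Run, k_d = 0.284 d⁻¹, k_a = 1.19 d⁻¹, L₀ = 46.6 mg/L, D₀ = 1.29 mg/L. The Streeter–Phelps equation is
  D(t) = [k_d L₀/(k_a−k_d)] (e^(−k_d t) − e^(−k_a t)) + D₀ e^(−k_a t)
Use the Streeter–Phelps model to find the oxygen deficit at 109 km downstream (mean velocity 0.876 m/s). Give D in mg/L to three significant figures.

D ≈ 7.30 mg/L

Travel time t = x/v = 109 km / (0.876 m/s) = 109000 m / 0.876 m/s = 124400 s = 1.440 d.
k_d L₀/(k_a−k_d) = 0.284×46.6/(1.19−0.284) = 13.23/0.9060 = 14.61 mg/L.
e^(−k_d t) = e^(−0.284×1.440) = 0.6643; e^(−k_a t) = e^(−1.19×1.440) = 0.1802.
D = 14.61 × (0.6643 − 0.1802) + 1.29 × 0.1802 = 7.072 + 0.2324 = 7.304 mg/L.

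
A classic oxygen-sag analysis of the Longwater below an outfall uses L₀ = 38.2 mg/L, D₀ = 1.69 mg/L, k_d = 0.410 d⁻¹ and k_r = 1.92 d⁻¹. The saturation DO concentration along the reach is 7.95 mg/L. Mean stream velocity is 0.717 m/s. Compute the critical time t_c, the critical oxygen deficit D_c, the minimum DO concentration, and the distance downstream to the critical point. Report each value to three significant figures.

t_c ≈ 0.905 d; D_c ≈ 5.63 mg/L; min DO ≈ 2.32 mg/L; x_c ≈ 56.0 km

With k_r/k_d = 4.683 and 1 − D₀(k_r−k_d)/(k_d L₀) = 0.8371,
t_c = ln(4.683 × 0.8371) / (1.92 − 0.410) = ln(3.920) / 1.510 = 1.366/1.510 = 0.9047 d.
L(t_c) = L₀ e^(−k_d t_c) = 38.2 × 0.6901 = 26.36 mg/L, and at the critical point k_r D_c = k_d L, so D_c = (0.410/1.92) × 26.36 = 5.629 mg/L.
Minimum DO = C_s − D_c = 7.95 − 5.629 = 2.321 mg/L.
x_c = v t_c = 0.717 m/s × 0.9047 d × 86400 s/d = 56040 m ≈ 56.0 km.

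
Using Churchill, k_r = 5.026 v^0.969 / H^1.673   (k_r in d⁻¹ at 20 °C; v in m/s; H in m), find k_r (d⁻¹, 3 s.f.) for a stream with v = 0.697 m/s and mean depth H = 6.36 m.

k_r ≈ 0.160 d⁻¹

k_r = 5.026 × 0.697^0.969 / 6.36^1.673 = 5.026 × 0.7048 / 22.09 = 0.1604 d⁻¹.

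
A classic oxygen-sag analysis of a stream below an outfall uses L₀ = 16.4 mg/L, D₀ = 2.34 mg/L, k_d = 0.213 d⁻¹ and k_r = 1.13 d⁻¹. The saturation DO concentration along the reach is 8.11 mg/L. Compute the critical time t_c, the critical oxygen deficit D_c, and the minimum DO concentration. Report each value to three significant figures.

With k_r/k_d = 5.305 and 1 − D₀(k_r−k_d)/(k_d L₀) = 0.3857,
t_c = ln(5.305 × 0.3857) / (1.13 − 0.213) = ln(2.046) / 0.9170 = 0.7161/0.9170 = 0.7809 d.
L(t_c) = L₀ e^(−k_d t_c) = 16.4 × 0.8468 = 13.89 mg/L, and at the critical point k_r D_c = k_d L, so D_c = (0.213/1.13) × 13.89 = 2.618 mg/L.
Minimum DO = C_s − D_c = 8.11 − 2.618 = 5.492 mg/L.

t_c ≈ 0.781 d; D_c ≈ 2.62 mg/L; min DO ≈ 5.49 mg/L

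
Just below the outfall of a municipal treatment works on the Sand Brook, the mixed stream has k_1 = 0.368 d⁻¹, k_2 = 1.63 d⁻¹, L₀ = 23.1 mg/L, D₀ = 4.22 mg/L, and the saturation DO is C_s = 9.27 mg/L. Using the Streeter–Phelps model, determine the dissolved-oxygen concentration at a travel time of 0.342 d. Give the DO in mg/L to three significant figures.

k_1 L₀/(k_2−k_1) = 0.368×23.1/(1.63−0.368) = 8.501/1.262 = 6.736 mg/L.
e^(−k_1 t) = e^(−0.368×0.3420) = 0.8817; e^(−k_2 t) = e^(−1.63×0.3420) = 0.5727.
D = 6.736 × (0.8817 − 0.5727) + 4.22 × 0.5727 = 2.082 + 2.417 = 4.499 mg/L.
DO = C_s − D = 9.27 − 4.499 = 4.771 mg/L.

DO ≈ 4.77 mg/L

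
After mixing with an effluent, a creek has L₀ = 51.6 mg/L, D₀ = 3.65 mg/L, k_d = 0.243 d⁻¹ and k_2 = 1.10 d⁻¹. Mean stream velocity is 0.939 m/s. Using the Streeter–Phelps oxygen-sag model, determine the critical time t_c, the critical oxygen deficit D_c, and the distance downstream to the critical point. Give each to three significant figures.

t_c = [1/(k_2−k_d)] ln[(k_2/k_d)(1 − D₀(k_2−k_d)/(k_d L₀))]
= [1/(1.10−0.243)] ln[(1.10/0.243)(1 − 3.65×0.8570/(0.243×51.6))]
= (1/0.8570) ln[4.527 × 0.7505] = 1.167 × ln(3.397) = 1.167 × 1.223 = 1.427 d.
D_c = (k_d/k_2) L₀ e^(−k_d t_c) = (0.243/1.10) × 51.6 × e^(−0.243×1.427) = 0.2209 × 51.6 × 0.7070 = 8.059 mg/L.
x_c = v t_c = 0.939 m/s × 1.427 d × 86400 s/d = 115800 m ≈ 116 km.

t_c ≈ 1.43 d; D_c ≈ 8.06 mg/L; x_c ≈ 116 km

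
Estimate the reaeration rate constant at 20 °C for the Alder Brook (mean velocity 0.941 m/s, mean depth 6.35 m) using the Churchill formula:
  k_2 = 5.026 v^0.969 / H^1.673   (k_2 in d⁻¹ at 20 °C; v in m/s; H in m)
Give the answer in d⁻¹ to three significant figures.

k_2 ≈ 0.215 d⁻¹

k_2 = 5.026 × 0.941^0.969 / 6.35^1.673 = 5.026 × 0.9428 / 22.03 = 0.2151 d⁻¹.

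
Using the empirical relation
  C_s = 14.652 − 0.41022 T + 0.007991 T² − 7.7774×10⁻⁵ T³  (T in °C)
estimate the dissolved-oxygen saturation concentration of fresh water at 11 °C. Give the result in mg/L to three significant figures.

C_s = 14.652 − 0.41022×11 + 0.007991×11² − 7.7774×10⁻⁵×11³ = 11.00 mg/L.

C_s ≈ 11.0 mg/L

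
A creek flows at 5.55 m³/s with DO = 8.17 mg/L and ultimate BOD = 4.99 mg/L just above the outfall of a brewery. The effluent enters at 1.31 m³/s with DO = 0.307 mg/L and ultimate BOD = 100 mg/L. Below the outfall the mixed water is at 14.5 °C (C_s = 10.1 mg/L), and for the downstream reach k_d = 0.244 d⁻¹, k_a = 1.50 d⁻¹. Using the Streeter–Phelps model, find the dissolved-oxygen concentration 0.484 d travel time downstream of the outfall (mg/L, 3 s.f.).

Mixed DO = (5.55×8.17 + 1.31×0.307)/(5.55+1.31) = 45.75/6.860 = 6.668 mg/L.
Mixed L₀ = (5.55×4.99 + 1.31×100)/(6.860) = 158.7/6.860 = 23.13 mg/L.
Initial deficit D₀ = C_s − DO₀ = 10.1 − 6.668 = 3.432 mg/L.
D(0.484) = [0.244×23.13/(1.50−0.244)](e^(−0.244×0.484) − e^(−1.50×0.484)) + 3.432 e^(−1.50×0.484)
= 4.494 × (0.8886 − 0.4838) + 3.432 × 0.4838 = 3.479 mg/L.
DO = 10.1 − 3.479 = 6.621 mg/L.

DO ≈ 6.62 mg/L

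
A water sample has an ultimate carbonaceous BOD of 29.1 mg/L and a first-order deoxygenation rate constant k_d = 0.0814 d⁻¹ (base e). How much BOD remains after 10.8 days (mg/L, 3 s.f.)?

L_t = L₀ e^(−k_d t) = 29.1 × e^(−0.0814×10.8) = 29.1 × 0.4151 = 12.08 mg/L.

L ≈ 12.1 mg/L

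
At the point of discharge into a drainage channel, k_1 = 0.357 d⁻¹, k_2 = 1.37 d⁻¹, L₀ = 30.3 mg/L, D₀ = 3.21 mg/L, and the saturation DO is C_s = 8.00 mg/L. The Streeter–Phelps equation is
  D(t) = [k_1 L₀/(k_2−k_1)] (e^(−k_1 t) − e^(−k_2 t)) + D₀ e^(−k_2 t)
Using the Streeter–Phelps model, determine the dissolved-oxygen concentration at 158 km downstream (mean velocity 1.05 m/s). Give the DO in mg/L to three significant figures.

Travel time t = x/v = 158 km / (1.05 m/s) = 158000 m / 1.05 m/s = 150500 s = 1.742 d.
k_1 L₀/(k_2−k_1) = 0.357×30.3/(1.37−0.357) = 10.82/1.013 = 10.68 mg/L.
e^(−k_1 t) = e^(−0.357×1.742) = 0.5370; e^(−k_2 t) = e^(−1.37×1.742) = 0.09199.
D = 10.68 × (0.5370 − 0.09199) + 3.21 × 0.09199 = 4.752 + 0.2953 = 5.047 mg/L.
DO = C_s − D = 8.00 − 5.047 = 2.953 mg/L.

DO ≈ 2.95 mg/L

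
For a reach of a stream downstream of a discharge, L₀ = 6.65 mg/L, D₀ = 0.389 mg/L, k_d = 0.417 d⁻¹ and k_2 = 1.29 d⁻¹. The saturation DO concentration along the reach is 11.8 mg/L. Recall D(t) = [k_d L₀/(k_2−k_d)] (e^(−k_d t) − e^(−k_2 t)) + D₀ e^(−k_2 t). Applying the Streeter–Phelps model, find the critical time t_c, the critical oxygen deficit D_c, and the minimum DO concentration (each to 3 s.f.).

At the critical point dD/dt = 0, so k_d L₀ e^(−k_d t) = k_2 D. Substituting D(t) from the Streeter–Phelps equation and solving for t gives
t_c = ln[(k_2/k_d)(1 − D₀(k_2−k_d)/(k_d L₀))] / (k_2−k_d).
Here k_2−k_d = 0.8730 d⁻¹ and 1 − D₀(k_2−k_d)/(k_d L₀) = 1 − 0.389×0.8730/(0.417×6.65) = 0.8775, so
t_c = ln(3.094 × 0.8775) / 0.8730 = 0.9987 / 0.8730 = 1.144 d.
L(t_c) = L₀ e^(−k_d t_c) = 6.65 × 0.6206 = 4.127 mg/L, and at the critical point k_2 D_c = k_d L, so D_c = (0.417/1.29) × 4.127 = 1.334 mg/L.
Minimum DO = C_s − D_c = 11.8 − 1.334 = 10.47 mg/L.

t_c ≈ 1.14 d; D_c ≈ 1.33 mg/L; min DO ≈ 10.5 mg/L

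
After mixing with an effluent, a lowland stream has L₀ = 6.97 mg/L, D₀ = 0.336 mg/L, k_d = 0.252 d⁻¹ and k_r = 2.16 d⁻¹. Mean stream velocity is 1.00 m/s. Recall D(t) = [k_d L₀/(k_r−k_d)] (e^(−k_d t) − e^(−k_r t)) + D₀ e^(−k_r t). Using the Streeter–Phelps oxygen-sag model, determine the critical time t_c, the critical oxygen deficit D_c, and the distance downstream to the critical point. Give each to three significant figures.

t_c ≈ 0.888 d; D_c ≈ 0.650 mg/L; x_c ≈ 76.7 km

t_c = [1/(k_r−k_d)] ln[(k_r/k_d)(1 − D₀(k_r−k_d)/(k_d L₀))]
= [1/(2.16−0.252)] ln[(2.16/0.252)(1 − 0.336×1.908/(0.252×6.97))]
= (1/1.908) ln[8.571 × 0.6350] = 0.5241 × ln(5.443) = 0.5241 × 1.694 = 0.8880 d.
L(t_c) = L₀ e^(−k_d t_c) = 6.97 × 0.7995 = 5.572 mg/L, and at the critical point k_r D_c = k_d L, so D_c = (0.252/2.16) × 5.572 = 0.6501 mg/L.
x_c = v t_c = 1.00 m/s × 0.8880 d × 86400 s/d = 76720 m ≈ 76.7 km.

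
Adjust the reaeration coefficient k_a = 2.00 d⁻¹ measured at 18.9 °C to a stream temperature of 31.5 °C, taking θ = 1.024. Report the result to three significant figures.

k_a(T₂) = k_a(T₁) · θ^(T₂−T₁) = 2.00 × 1.024^(31.5−18.9)
= 2.00 × 1.024^12.6 = 2.00 × 1.348 = 2.697 d⁻¹.

k_a ≈ 2.70 d⁻¹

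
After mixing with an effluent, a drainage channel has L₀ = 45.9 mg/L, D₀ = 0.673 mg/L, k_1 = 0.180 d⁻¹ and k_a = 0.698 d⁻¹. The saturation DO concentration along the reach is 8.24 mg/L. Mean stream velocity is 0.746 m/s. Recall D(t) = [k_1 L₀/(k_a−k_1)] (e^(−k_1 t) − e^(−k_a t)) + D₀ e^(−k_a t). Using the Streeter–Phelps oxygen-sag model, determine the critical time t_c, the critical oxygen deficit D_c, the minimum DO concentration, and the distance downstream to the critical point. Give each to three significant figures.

With k_a/k_1 = 3.878 and 1 − D₀(k_a−k_1)/(k_1 L₀) = 0.9578,
t_c = ln(3.878 × 0.9578) / (0.698 − 0.180) = ln(3.714) / 0.5180 = 1.312/0.5180 = 2.533 d.
L(t_c) = L₀ e^(−k_1 t_c) = 45.9 × 0.6338 = 29.09 mg/L, and at the critical point k_a D_c = k_1 L, so D_c = (0.180/0.698) × 29.09 = 7.503 mg/L.
Minimum DO = C_s − D_c = 8.24 − 7.503 = 0.7375 mg/L.
x_c = v t_c = 0.746 m/s × 2.533 d × 86400 s/d = 163300 m ≈ 163 km.

t_c ≈ 2.53 d; D_c ≈ 7.50 mg/L; min DO ≈ 0.737 mg/L; x_c ≈ 163 km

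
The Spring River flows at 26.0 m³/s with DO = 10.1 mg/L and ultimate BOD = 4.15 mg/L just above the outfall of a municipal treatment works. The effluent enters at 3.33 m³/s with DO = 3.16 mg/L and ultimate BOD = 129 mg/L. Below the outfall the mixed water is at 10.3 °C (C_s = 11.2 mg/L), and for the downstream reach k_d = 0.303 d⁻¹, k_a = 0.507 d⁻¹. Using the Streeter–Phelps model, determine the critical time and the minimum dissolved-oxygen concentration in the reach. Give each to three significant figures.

t_c ≈ 2.17 d; minimum DO ≈ 5.53 mg/L

Mixed DO = (26.0×10.1 + 3.33×3.16)/(26.0+3.33) = 273.1/29.33 = 9.312 mg/L.
Mixed L₀ = (26.0×4.15 + 3.33×129)/(29.33) = 537.5/29.33 = 18.32 mg/L.
Initial deficit D₀ = C_s − DO₀ = 11.2 − 9.312 = 1.888 mg/L.
t_c = (1/0.2040) ln[(0.507/0.303)(1 − 1.888×0.2040/(0.303×18.32))] = 4.902 × ln(1.557) = 2.171 d.
D_c = (0.303/0.507) × 18.32 × e^(−0.303×2.171) = 0.5976 × 18.32 × 0.5180 = 5.673 mg/L.
Minimum DO = 11.2 − 5.673 = 5.527 mg/L.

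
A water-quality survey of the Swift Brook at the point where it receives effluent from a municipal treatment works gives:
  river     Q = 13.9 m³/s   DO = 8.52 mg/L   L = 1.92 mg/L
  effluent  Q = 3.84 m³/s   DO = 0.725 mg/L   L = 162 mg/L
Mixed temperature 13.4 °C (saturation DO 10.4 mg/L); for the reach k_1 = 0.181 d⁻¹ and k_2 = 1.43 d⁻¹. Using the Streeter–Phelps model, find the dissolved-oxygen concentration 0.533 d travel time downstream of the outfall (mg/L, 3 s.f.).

Mixed DO = (13.9×8.52 + 3.84×0.725)/(13.9+3.84) = 121.2/17.74 = 6.833 mg/L.
Mixed L₀ = (13.9×1.92 + 3.84×162)/(17.74) = 648.8/17.74 = 36.57 mg/L.
Initial deficit D₀ = C_s − DO₀ = 10.4 − 6.833 = 3.567 mg/L.
D(0.533) = [0.181×36.57/(1.43−0.181)](e^(−0.181×0.533) − e^(−1.43×0.533)) + 3.567 e^(−1.43×0.533)
= 5.300 × (0.9080 − 0.4666) + 3.567 × 0.4666 = 4.004 mg/L.
DO = 10.4 − 4.004 = 6.396 mg/L.

DO ≈ 6.40 mg/L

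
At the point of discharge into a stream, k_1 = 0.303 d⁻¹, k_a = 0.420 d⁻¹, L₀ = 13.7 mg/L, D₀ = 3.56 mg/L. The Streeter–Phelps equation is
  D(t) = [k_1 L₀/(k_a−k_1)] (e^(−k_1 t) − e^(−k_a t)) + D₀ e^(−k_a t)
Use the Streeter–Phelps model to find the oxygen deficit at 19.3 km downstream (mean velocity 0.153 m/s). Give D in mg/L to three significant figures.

D ≈ 5.51 mg/L

Travel time t = x/v = 19.3 km / (0.153 m/s) = 19300 m / 0.153 m/s = 126100 s = 1.460 d.
k_1 L₀/(k_a−k_1) = 0.303×13.7/(0.420−0.303) = 4.151/0.1170 = 35.48 mg/L.
e^(−k_1 t) = e^(−0.303×1.460) = 0.6425; e^(−k_a t) = e^(−0.420×1.460) = 0.5416.
D = 35.48 × (0.6425 − 0.5416) + 3.56 × 0.5416 = 3.580 + 1.928 = 5.508 mg/L.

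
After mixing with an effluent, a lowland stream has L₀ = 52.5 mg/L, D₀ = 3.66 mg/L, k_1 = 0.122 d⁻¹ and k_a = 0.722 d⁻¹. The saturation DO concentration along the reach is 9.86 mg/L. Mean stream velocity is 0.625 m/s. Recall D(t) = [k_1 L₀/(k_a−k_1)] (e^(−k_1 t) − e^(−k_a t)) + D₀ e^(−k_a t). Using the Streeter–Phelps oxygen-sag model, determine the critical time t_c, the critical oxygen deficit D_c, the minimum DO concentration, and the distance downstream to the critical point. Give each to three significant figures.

t_c = [1/(k_a−k_1)] ln[(k_a/k_1)(1 − D₀(k_a−k_1)/(k_1 L₀))]
= [1/(0.722−0.122)] ln[(0.722/0.122)(1 − 3.66×0.6000/(0.122×52.5))]
= (1/0.6000) ln[5.918 × 0.6571] = 1.667 × ln(3.889) = 1.667 × 1.358 = 2.264 d.
D_c = (k_1/k_a) L₀ e^(−k_1 t_c) = (0.122/0.722) × 52.5 × e^(−0.122×2.264) = 0.1690 × 52.5 × 0.7587 = 6.731 mg/L.
Minimum DO = C_s − D_c = 9.86 − 6.731 = 3.129 mg/L.
x_c = v t_c = 0.625 m/s × 2.264 d × 86400 s/d = 122200 m ≈ 122 km.

t_c ≈ 2.26 d; D_c ≈ 6.73 mg/L; min DO ≈ 3.13 mg/L; x_c ≈ 122 km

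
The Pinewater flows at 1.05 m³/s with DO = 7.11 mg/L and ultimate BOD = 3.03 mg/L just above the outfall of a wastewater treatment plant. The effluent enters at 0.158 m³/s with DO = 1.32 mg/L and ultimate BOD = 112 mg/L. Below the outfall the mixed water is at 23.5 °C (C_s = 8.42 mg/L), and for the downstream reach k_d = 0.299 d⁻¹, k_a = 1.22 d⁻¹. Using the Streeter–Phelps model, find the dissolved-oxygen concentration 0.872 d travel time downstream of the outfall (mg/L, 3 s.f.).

DO ≈ 5.32 mg/L

Mixed DO = (1.05×7.11 + 0.158×1.32)/(1.05+0.158) = 7.674/1.208 = 6.353 mg/L.
Mixed L₀ = (1.05×3.03 + 0.158×112)/(1.208) = 20.88/1.208 = 17.28 mg/L.
Initial deficit D₀ = C_s − DO₀ = 8.42 − 6.353 = 2.067 mg/L.
D(0.872) = [0.299×17.28/(1.22−0.299)](e^(−0.299×0.872) − e^(−1.22×0.872)) + 2.067 e^(−1.22×0.872)
= 5.611 × (0.7705 − 0.3451) + 2.067 × 0.3451 = 3.100 mg/L.
DO = 8.42 − 3.100 = 5.320 mg/L.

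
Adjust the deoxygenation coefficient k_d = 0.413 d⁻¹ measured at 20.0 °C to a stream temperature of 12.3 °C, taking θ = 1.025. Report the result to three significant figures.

k_d(T₂) = k_d(T₁) · θ^(T₂−T₁) = 0.413 × 1.025^(12.3−20.0)
= 0.413 × 1.025^-7.70 = 0.413 × 0.8268 = 0.3415 d⁻¹.

k_d ≈ 0.341 d⁻¹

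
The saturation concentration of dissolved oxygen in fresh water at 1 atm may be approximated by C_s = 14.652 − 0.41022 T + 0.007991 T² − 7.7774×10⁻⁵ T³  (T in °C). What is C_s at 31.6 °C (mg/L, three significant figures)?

C_s ≈ 7.21 mg/L

C_s = 14.652 − 0.41022×31.6 + 0.007991×31.6² − 7.7774×10⁻⁵×31.6³ = 7.214 mg/L.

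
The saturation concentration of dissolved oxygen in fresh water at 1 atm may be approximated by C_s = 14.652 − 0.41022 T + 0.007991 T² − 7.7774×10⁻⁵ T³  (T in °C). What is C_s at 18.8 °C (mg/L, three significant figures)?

C_s = 14.652 − 0.41022×18.8 + 0.007991×18.8² − 7.7774×10⁻⁵×18.8³ = 9.247 mg/L.

C_s ≈ 9.25 mg/L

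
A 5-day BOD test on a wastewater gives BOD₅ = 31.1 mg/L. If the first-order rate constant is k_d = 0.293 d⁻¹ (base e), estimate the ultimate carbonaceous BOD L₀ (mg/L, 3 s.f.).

BOD₅ = L₀(1 − e^(−5k_d)) ⇒ L₀ = BOD₅ / (1 − e^(−5×0.293))
= 31.1 / (1 − 0.2311) = 31.1 / 0.7689 = 40.45 mg/L.

L₀ ≈ 40.4 mg/L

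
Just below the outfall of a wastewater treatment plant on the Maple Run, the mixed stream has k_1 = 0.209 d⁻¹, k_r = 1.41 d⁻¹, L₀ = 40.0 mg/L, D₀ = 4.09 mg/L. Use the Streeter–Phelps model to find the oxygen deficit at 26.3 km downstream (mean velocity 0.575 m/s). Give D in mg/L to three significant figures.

D ≈ 4.87 mg/L

Travel time t = x/v = 26.3 km / (0.575 m/s) = 26300 m / 0.575 m/s = 45740 s = 0.5294 d.
k_1 L₀/(k_r−k_1) = 0.209×40.0/(1.41−0.209) = 8.360/1.201 = 6.961 mg/L.
e^(−k_1 t) = e^(−0.209×0.5294) = 0.8953; e^(−k_r t) = e^(−1.41×0.5294) = 0.4741.
D = 6.961 × (0.8953 − 0.4741) + 4.09 × 0.4741 = 2.932 + 1.939 = 4.871 mg/L.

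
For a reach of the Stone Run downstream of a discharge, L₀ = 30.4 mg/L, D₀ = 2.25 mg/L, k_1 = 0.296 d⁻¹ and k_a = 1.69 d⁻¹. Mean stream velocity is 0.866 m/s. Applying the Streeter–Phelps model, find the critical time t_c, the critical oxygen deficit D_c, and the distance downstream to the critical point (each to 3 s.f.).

t_c ≈ 0.942 d; D_c ≈ 4.03 mg/L; x_c ≈ 70.5 km

With k_a/k_1 = 5.709 and 1 − D₀(k_a−k_1)/(k_1 L₀) = 0.6514,
t_c = ln(5.709 × 0.6514) / (1.69 − 0.296) = ln(3.719) / 1.394 = 1.314/1.394 = 0.9423 d.
D_c = (k_1/k_a) L₀ e^(−k_1 t_c) = (0.296/1.69) × 30.4 × e^(−0.296×0.9423) = 0.1751 × 30.4 × 0.7566 = 4.029 mg/L.
x_c = v t_c = 0.866 m/s × 0.9423 d × 86400 s/d = 70500 m ≈ 70.5 km.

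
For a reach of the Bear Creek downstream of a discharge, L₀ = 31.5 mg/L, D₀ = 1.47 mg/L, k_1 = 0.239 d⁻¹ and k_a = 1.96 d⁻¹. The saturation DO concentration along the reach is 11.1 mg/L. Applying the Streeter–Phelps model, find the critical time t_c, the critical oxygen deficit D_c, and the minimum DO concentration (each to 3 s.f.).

t_c = [1/(k_a−k_1)] ln[(k_a/k_1)(1 − D₀(k_a−k_1)/(k_1 L₀))]
= [1/(1.96−0.239)] ln[(1.96/0.239)(1 − 1.47×1.721/(0.239×31.5))]
= (1/1.721) ln[8.201 × 0.6640] = 0.5811 × ln(5.445) = 0.5811 × 1.695 = 0.9847 d.
D_c = (k_1/k_a) L₀ e^(−k_1 t_c) = (0.239/1.96) × 31.5 × e^(−0.239×0.9847) = 0.1219 × 31.5 × 0.7903 = 3.036 mg/L.
Minimum DO = C_s − D_c = 11.1 − 3.036 = 8.064 mg/L.

t_c ≈ 0.985 d; D_c ≈ 3.04 mg/L; min DO ≈ 8.06 mg/L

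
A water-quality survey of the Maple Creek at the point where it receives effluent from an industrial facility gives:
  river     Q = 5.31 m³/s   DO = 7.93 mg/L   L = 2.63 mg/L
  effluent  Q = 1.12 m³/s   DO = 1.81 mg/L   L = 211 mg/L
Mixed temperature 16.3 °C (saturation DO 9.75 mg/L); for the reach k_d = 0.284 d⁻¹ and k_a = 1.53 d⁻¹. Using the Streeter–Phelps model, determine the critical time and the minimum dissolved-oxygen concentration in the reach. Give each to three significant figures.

Mixed DO = (5.31×7.93 + 1.12×1.81)/(5.31+1.12) = 44.14/6.430 = 6.864 mg/L.
Mixed L₀ = (5.31×2.63 + 1.12×211)/(6.430) = 250.3/6.430 = 38.92 mg/L.
Initial deficit D₀ = C_s − DO₀ = 9.75 − 6.864 = 2.886 mg/L.
t_c = (1/1.246) ln[(1.53/0.284)(1 − 2.886×1.246/(0.284×38.92))] = 0.8026 × ln(3.635) = 1.036 d.
D_c = (0.284/1.53) × 38.92 × e^(−0.284×1.036) = 0.1856 × 38.92 × 0.7452 = 5.384 mg/L.
Minimum DO = 9.75 − 5.384 = 4.366 mg/L.

t_c ≈ 1.04 d; minimum DO ≈ 4.37 mg/L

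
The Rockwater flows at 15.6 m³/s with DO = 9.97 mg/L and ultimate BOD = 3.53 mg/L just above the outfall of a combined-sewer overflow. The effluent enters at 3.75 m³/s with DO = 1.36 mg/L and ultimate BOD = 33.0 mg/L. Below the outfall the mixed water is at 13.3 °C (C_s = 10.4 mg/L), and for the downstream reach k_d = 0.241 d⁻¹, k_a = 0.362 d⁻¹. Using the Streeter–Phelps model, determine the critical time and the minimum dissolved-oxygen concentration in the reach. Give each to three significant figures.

Mixed DO = (15.6×9.97 + 3.75×1.36)/(15.6+3.75) = 160.6/19.35 = 8.301 mg/L.
Mixed L₀ = (15.6×3.53 + 3.75×33.0)/(19.35) = 178.8/19.35 = 9.241 mg/L.
Initial deficit D₀ = C_s − DO₀ = 10.4 − 8.301 = 2.099 mg/L.
t_c = (1/0.1210) ln[(0.362/0.241)(1 − 2.099×0.1210/(0.241×9.241))] = 8.264 × ln(1.331) = 2.362 d.
D_c = (0.241/0.362) × 9.241 × e^(−0.241×2.362) = 0.6657 × 9.241 × 0.5660 = 3.482 mg/L.
Minimum DO = 10.4 − 3.482 = 6.918 mg/L.

t_c ≈ 2.36 d; minimum DO ≈ 6.92 mg/L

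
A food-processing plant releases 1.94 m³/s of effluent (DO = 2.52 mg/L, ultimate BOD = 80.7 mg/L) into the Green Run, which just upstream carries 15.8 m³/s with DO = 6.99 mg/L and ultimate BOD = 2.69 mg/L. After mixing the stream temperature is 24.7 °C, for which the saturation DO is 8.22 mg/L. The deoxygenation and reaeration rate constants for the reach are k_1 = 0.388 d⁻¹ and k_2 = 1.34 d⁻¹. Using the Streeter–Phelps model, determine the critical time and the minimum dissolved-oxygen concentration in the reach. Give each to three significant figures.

Mixed DO = (15.8×6.99 + 1.94×2.52)/(15.8+1.94) = 115.3/17.74 = 6.501 mg/L.
Mixed L₀ = (15.8×2.69 + 1.94×80.7)/(17.74) = 199.1/17.74 = 11.22 mg/L.
Initial deficit D₀ = C_s − DO₀ = 8.22 − 6.501 = 1.719 mg/L.
t_c = (1/0.9520) ln[(1.34/0.388)(1 − 1.719×0.9520/(0.388×11.22))] = 1.050 × ln(2.156) = 0.8068 d.
D_c = (0.388/1.34) × 11.22 × e^(−0.388×0.8068) = 0.2896 × 11.22 × 0.7312 = 2.376 mg/L.
Minimum DO = 8.22 − 2.376 = 5.844 mg/L.

t_c ≈ 0.807 d; minimum DO ≈ 5.84 mg/L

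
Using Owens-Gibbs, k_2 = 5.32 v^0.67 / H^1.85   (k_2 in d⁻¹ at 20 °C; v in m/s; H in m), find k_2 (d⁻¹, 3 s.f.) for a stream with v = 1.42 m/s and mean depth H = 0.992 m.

k_2 ≈ 6.83 d⁻¹

k_2 = 5.32 × 1.42^0.67 / 0.992^1.85 = 5.32 × 1.265 / 0.9853 = 6.830 d⁻¹.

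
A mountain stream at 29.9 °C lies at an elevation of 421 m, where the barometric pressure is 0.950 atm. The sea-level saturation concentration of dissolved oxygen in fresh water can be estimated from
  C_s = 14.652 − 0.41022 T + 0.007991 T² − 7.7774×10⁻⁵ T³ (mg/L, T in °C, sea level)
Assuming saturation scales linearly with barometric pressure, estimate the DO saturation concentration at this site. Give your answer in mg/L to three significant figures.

C_s ≈ 7.08 mg/L

At sea level: C_s = 14.652 − 0.41022×29.9 + 0.007991×29.9² − 7.7774×10⁻⁵×29.9³ = 7.451 mg/L.
Pressure correction: C_s' = 7.451 × 0.950 = 7.079 mg/L.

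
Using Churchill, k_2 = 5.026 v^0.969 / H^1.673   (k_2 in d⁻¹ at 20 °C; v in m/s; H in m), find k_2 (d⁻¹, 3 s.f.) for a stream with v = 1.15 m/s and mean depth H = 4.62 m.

k_2 ≈ 0.445 d⁻¹

k_2 = 5.026 × 1.15^0.969 / 4.62^1.673 = 5.026 × 1.145 / 12.94 = 0.4447 d⁻¹.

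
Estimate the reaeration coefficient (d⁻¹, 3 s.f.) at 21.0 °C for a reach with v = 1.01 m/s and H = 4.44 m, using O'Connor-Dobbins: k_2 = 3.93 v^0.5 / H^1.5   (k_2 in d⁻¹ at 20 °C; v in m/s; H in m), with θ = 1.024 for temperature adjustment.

k_2(20) = 3.93 × 1.01^0.5 / 4.44^1.5 = 3.93 × 1.005 / 9.356 = 0.4222 d⁻¹.
k_2(21.0) = 0.4222 × 1.024^(21.0−20) = 0.4222 × 1.024 = 0.4323 d⁻¹.

k_2 ≈ 0.432 d⁻¹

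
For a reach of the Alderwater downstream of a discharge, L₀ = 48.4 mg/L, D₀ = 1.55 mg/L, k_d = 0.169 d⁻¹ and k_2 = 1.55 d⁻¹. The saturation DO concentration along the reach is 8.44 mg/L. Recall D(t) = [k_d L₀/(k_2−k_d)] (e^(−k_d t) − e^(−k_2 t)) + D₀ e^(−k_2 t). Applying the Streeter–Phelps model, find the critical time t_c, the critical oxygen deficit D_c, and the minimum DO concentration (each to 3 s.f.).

t_c ≈ 1.39 d; D_c ≈ 4.18 mg/L; min DO ≈ 4.26 mg/L

With k_2/k_d = 9.172 and 1 − D₀(k_2−k_d)/(k_d L₀) = 0.7383,
t_c = ln(9.172 × 0.7383) / (1.55 − 0.169) = ln(6.771) / 1.381 = 1.913/1.381 = 1.385 d.
L(t_c) = L₀ e^(−k_d t_c) = 48.4 × 0.7913 = 38.30 mg/L, and at the critical point k_2 D_c = k_d L, so D_c = (0.169/1.55) × 38.30 = 4.176 mg/L.
Minimum DO = C_s − D_c = 8.44 − 4.176 = 4.264 mg/L.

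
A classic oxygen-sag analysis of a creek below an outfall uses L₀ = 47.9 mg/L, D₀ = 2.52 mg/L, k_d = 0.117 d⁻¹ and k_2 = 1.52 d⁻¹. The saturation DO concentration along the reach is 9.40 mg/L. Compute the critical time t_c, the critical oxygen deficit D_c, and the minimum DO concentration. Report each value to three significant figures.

With k_2/k_d = 12.99 and 1 − D₀(k_2−k_d)/(k_d L₀) = 0.3691,
t_c = ln(12.99 × 0.3691) / (1.52 − 0.117) = ln(4.796) / 1.403 = 1.568/1.403 = 1.117 d.
L(t_c) = L₀ e^(−k_d t_c) = 47.9 × 0.8775 = 42.03 mg/L, and at the critical point k_2 D_c = k_d L, so D_c = (0.117/1.52) × 42.03 = 3.235 mg/L.
Minimum DO = C_s − D_c = 9.40 − 3.235 = 6.165 mg/L.

t_c ≈ 1.12 d; D_c ≈ 3.24 mg/L; min DO ≈ 6.16 mg/L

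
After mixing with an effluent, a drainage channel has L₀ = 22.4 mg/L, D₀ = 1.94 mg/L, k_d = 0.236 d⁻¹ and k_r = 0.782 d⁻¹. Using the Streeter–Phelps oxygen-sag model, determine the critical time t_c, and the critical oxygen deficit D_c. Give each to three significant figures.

t_c = [1/(k_r−k_d)] ln[(k_r/k_d)(1 − D₀(k_r−k_d)/(k_d L₀))]
= [1/(0.782−0.236)] ln[(0.782/0.236)(1 − 1.94×0.5460/(0.236×22.4))]
= (1/0.5460) ln[3.314 × 0.7996] = 1.832 × ln(2.650) = 1.832 × 0.9744 = 1.785 d.
L(t_c) = L₀ e^(−k_d t_c) = 22.4 × 0.6563 = 14.70 mg/L, and at the critical point k_r D_c = k_d L, so D_c = (0.236/0.782) × 14.70 = 4.436 mg/L.

t_c ≈ 1.78 d; D_c ≈ 4.44 mg/L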